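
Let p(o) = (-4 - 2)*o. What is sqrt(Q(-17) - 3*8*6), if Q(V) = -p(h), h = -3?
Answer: 9*I*sqrt(2) ≈ 12.728*I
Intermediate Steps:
p(o) = -6*o
Q(V) = -18 (Q(V) = -(-6)*(-3) = -1*18 = -18)
sqrt(Q(-17) - 3*8*6) = sqrt(-18 - 3*8*6) = sqrt(-18 - 24*6) = sqrt(-18 - 144) = sqrt(-162) = 9*I*sqrt(2)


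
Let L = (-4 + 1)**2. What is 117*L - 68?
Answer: 985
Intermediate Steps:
L = 9 (L = (-3)**2 = 9)
117*L - 68 = 117*9 - 68 = 1053 - 68 = 985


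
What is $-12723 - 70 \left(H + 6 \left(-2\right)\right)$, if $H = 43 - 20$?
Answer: $-13493$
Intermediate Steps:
$H = 23$ ($H = 43 - 20 = 23$)
$-12723 - 70 \left(H + 6 \left(-2\right)\right) = -12723 - 70 \left(23 + 6 \left(-2\right)\right) = -12723 - 70 \left(23 - 12\right) = -12723 - 770 = -13493$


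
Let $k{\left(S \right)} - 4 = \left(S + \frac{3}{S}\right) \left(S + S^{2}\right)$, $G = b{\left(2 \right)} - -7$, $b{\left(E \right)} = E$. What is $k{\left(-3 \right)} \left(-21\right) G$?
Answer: $3780$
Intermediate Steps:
$G = 9$ ($G = 2 - -7 = 2 + 7 = 9$)
$k{\left(S \right)} = 4 + \left(S + S^{2}\right) \left(S + \frac{3}{S}\right)$ ($k{\left(S \right)} = 4 + \left(S + \frac{3}{S}\right) \left(S + S^{2}\right) = 4 + \left(S + S^{2}\right) \left(S + \frac{3}{S}\right)$)
$k{\left(-3 \right)} \left(-21\right) G = \left(7 + \left(-3\right)^{2} + \left(-3\right)^{3} + 3 \left(-3\right)\right) \left(-21\right) 9 = \left(7 + 9 - 27 - 9\right) \left(-21\right) 9 = \left(-20\right) \left(-21\right) 9 = 420 \cdot 9 = 3780$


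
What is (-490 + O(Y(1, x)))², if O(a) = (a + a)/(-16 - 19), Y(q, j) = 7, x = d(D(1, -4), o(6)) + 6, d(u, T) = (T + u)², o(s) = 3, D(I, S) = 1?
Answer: 6012304/25 ≈ 2.4049e+5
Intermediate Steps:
x = 22 (x = (3 + 1)² + 6 = 4² + 6 = 16 + 6 = 22)
O(a) = -2*a/35 (O(a) = (2*a)/(-35) = (2*a)*(-1/35) = -2*a/35)
(-490 + O(Y(1, x)))² = (-490 - 2/35*7)² = (-490 - ⅖)² = (-2452/5)² = 6012304/25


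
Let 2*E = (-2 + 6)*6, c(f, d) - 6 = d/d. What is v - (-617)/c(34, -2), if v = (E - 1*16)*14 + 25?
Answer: 400/7 ≈ 57.143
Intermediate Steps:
c(f, d) = 7 (c(f, d) = 6 + d/d = 6 + 1 = 7)
E = 12 (E = ((-2 + 6)*6)/2 = (4*6)/2 = (1/2)*24 = 12)
v = -31 (v = (12 - 1*16)*14 + 25 = (12 - 16)*14 + 25 = -4*14 + 25 = -56 + 25 = -31)
v - (-617)/c(34, -2) = -31 - (-617)/7 = -31 - 1*(-617/7) = -31 + 617/7 = 400/7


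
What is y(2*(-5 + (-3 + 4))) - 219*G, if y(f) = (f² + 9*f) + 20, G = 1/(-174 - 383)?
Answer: 6903/557 ≈ 12.393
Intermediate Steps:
G = -1/557 (G = 1/(-557) = -1/557 ≈ -0.0017953)
y(f) = 20 + f² + 9*f
y(2*(-5 + (-3 + 4))) - 219*G = (20 + (2*(-5 + (-3 + 4)))² + 9*(2*(-5 + (-3 + 4)))) - 219*(-1/557) = (20 + (2*(-5 + 1))² + 9*(2*(-5 + 1))) + 219/557 = (20 + (2*(-4))² + 9*(2*(-4))) + 219/557 = (20 + (-8)² + 9*(-8)) + 219/557 = (20 + 64 - 72) + 219/557 = 12 + 219/557 = 6903/557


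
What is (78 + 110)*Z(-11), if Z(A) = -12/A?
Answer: 2256/11 ≈ 205.09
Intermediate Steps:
(78 + 110)*Z(-11) = (78 + 110)*(-12/(-11)) = 188*(-12*(-1/11)) = 188*(12/11) = 2256/11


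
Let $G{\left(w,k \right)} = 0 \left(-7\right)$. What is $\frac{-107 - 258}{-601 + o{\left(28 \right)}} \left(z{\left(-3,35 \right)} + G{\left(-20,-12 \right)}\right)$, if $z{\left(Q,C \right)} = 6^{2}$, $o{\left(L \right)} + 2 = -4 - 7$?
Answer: $\frac{6570}{307} \approx 21.401$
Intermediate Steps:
$o{\left(L \right)} = -13$ ($o{\left(L \right)} = -2 - 11 = -13$)
$z{\left(Q,C \right)} = 36$
$G{\left(w,k \right)} = 0$
$\frac{-107 - 258}{-601 + o{\left(28 \right)}} \left(z{\left(-3,35 \right)} + G{\left(-20,-12 \right)}\right) = \frac{-107 - 258}{-601 - 13} \left(36 + 0\right) = - \frac{365}{-614} \cdot 36 = \left(-365\right) \left(- \frac{1}{614}\right) 36 = \frac{365}{614} \cdot 36 = \frac{6570}{307}$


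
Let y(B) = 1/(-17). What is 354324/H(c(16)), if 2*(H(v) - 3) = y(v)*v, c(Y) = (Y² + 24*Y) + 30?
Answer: -1505877/71 ≈ -21210.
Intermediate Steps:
c(Y) = 30 + Y² + 24*Y
y(B) = -1/17
H(v) = 3 - v/34 (H(v) = 3 + (-v/17)/2 = 3 - v/34)
354324/H(c(16)) = 354324/(3 - (30 + 16² + 24*16)/34) = 354324/(3 - (30 + 256 + 384)/34) = 354324/(3 - 1/34*670) = 354324/(3 - 335/17) = 354324/(-284/17) = 354324*(-17/284) = -1505877/71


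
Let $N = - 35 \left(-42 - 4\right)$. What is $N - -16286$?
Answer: $17896$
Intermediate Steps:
$N = 1610$ ($N = \left(-35\right) \left(-46\right) = 1610$)
$N - -16286 = 1610 - -16286 = 1610 + 16286 = 17896$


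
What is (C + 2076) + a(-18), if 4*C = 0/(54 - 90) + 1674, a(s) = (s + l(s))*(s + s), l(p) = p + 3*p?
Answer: 11469/2 ≈ 5734.5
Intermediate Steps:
l(p) = 4*p
a(s) = 10*s**2 (a(s) = (s + 4*s)*(s + s) = (5*s)*(2*s) = 10*s**2)
C = 837/2 (C = (0/(54 - 90) + 1674)/4 = (0/(-36) + 1674)/4 = (-1/36*0 + 1674)/4 = (0 + 1674)/4 = (1/4)*1674 = 837/2 ≈ 418.50)
(C + 2076) + a(-18) = (837/2 + 2076) + 10*(-18)**2 = 4989/2 + 10*324 = 4989/2 + 3240 = 11469/2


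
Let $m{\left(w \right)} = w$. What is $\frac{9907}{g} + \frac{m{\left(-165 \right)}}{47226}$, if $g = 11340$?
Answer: $\frac{77666147}{89257140} \approx 0.87014$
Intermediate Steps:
$\frac{9907}{g} + \frac{m{\left(-165 \right)}}{47226} = \frac{9907}{11340} - \frac{165}{47226} = 9907 \cdot \frac{1}{11340} - \frac{55}{15742} = \frac{9907}{11340} - \frac{55}{15742} = \frac{77666147}{89257140}$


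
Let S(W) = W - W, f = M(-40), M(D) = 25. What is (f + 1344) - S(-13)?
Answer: 1369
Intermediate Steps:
f = 25
S(W) = 0
(f + 1344) - S(-13) = (25 + 1344) - 1*0 = 1369 + 0 = 1369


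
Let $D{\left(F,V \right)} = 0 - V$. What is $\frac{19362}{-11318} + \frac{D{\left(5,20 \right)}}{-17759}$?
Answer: $- \frac{171811699}{100498181} \approx -1.7096$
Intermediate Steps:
$D{\left(F,V \right)} = - V$
$\frac{19362}{-11318} + \frac{D{\left(5,20 \right)}}{-17759} = \frac{19362}{-11318} + \frac{\left(-1\right) 20}{-17759} = 19362 \left(- \frac{1}{11318}\right) - - \frac{20}{17759} = - \frac{9681}{5659} + \frac{20}{17759} = - \frac{171811699}{100498181}$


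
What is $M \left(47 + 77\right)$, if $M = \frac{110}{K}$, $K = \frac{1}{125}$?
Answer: $1705000$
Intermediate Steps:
$K = \frac{1}{125} \approx 0.008$
$M = 13750$ ($M = 110 \frac{1}{\frac{1}{125}} = 110 \cdot 125 = 13750$)
$M \left(47 + 77\right) = 13750 \left(47 + 77\right) = 13750 \cdot 124 = 1705000$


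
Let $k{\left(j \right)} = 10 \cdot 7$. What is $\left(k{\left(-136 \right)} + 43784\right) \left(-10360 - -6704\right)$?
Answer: $-160330224$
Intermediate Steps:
$k{\left(j \right)} = 70$
$\left(k{\left(-136 \right)} + 43784\right) \left(-10360 - -6704\right) = \left(70 + 43784\right) \left(-10360 - -6704\right) = 43854 \left(-10360 + \left(-11807 + 18511\right)\right) = 43854 \left(-10360 + 6704\right) = 43854 \left(-3656\right) = -160330224$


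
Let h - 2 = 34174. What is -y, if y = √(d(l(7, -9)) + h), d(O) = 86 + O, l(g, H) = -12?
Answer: -5*√1370 ≈ -185.07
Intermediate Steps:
h = 34176 (h = 2 + 34174 = 34176)
y = 5*√1370 (y = √((86 - 12) + 34176) = √(74 + 34176) = √34250 = 5*√1370 ≈ 185.07)
-y = -5*√1370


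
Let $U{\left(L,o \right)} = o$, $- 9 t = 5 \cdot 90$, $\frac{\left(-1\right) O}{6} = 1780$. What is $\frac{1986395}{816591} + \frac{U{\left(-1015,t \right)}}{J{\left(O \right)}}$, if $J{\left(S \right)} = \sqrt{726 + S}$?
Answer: $\frac{1986395}{816591} + \frac{25 i \sqrt{1106}}{1659} \approx 2.4325 + 0.50115 i$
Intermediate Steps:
$O = -10680$ ($O = \left(-6\right) 1780 = -10680$)
$t = -50$ ($t = - \frac{5 \cdot 90}{9} = \left(- \frac{1}{9}\right) 450 = -50$)
$\frac{1986395}{816591} + \frac{U{\left(-1015,t \right)}}{J{\left(O \right)}} = \frac{1986395}{816591} - \frac{50}{\sqrt{726 - 10680}} = 1986395 \cdot \frac{1}{816591} - \frac{50}{\sqrt{-9954}} = \frac{1986395}{816591} - \frac{50}{3 i \sqrt{1106}} = \frac{1986395}{816591} - 50 \left(- \frac{i \sqrt{1106}}{3318}\right) = \frac{1986395}{816591} + \frac{25 i \sqrt{1106}}{1659}$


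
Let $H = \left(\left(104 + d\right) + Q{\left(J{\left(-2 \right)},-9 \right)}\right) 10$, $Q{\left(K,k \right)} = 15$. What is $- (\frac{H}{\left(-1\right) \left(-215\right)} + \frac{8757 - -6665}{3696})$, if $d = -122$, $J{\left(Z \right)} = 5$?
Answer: $- \frac{29135}{7224} \approx -4.0331$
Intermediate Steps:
$H = -30$ ($H = \left(\left(104 - 122\right) + 15\right) 10 = \left(-18 + 15\right) 10 = \left(-3\right) 10 = -30$)
$- (\frac{H}{\left(-1\right) \left(-215\right)} + \frac{8757 - -6665}{3696}) = - (- \frac{30}{\left(-1\right) \left(-215\right)} + \frac{8757 - -6665}{3696}) = - (- \frac{30}{215} + \left(8757 + 6665\right) \frac{1}{3696}) = - (\left(-30\right) \frac{1}{215} + 15422 \cdot \frac{1}{3696}) = - (- \frac{6}{43} + \frac{701}{168}) = \left(-1\right) \frac{29135}{7224} = - \frac{29135}{7224}$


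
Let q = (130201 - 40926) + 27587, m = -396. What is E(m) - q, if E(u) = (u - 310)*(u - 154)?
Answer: 271438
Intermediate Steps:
E(u) = (-310 + u)*(-154 + u)
q = 116862 (q = 89275 + 27587 = 116862)
E(m) - q = (47740 + (-396)**2 - 464*(-396)) - 1*116862 = (47740 + 156816 + 183744) - 116862 = 388300 - 116862 = 271438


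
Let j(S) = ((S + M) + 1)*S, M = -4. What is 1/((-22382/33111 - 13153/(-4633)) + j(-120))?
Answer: 153403263/2264563975057 ≈ 6.7741e-5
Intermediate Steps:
j(S) = S*(-3 + S) (j(S) = ((S - 4) + 1)*S = ((-4 + S) + 1)*S = (-3 + S)*S = S*(-3 + S))
1/((-22382/33111 - 13153/(-4633)) + j(-120)) = 1/((-22382/33111 - 13153/(-4633)) - 120*(-3 - 120)) = 1/((-22382*1/33111 - 13153*(-1/4633)) - 120*(-123)) = 1/((-22382/33111 + 13153/4633) + 14760) = 1/(331813177/153403263 + 14760) = 1/(2264563975057/153403263) = 153403263/2264563975057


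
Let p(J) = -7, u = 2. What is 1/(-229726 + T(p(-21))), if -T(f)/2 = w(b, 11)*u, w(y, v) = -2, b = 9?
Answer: -1/229718 ≈ -4.3532e-6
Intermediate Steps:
T(f) = 8 (T(f) = -(-4)*2 = -2*(-4) = 8)
1/(-229726 + T(p(-21))) = 1/(-229726 + 8) = 1/(-229718) = -1/229718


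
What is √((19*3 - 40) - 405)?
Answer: 2*I*√97 ≈ 19.698*I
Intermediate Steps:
√((19*3 - 40) - 405) = √((57 - 40) - 405) = √(17 - 405) = √(-388) = 2*I*√97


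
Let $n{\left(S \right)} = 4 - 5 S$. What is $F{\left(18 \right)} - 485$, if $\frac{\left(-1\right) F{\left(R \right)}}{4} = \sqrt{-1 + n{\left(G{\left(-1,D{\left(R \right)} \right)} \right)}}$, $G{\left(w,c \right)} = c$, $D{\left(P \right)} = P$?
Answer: $-485 - 4 i \sqrt{87} \approx -485.0 - 37.31 i$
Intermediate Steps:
$F{\left(R \right)} = - 4 \sqrt{3 - 5 R}$ ($F{\left(R \right)} = - 4 \sqrt{-1 - \left(-4 + 5 R\right)} = - 4 \sqrt{3 - 5 R}$)
$F{\left(18 \right)} - 485 = - 4 \sqrt{3 - 90} - 485 = - 4 \sqrt{-87} - 485 = - 4 i \sqrt{87} - 485 = -485 - 4 i \sqrt{87}$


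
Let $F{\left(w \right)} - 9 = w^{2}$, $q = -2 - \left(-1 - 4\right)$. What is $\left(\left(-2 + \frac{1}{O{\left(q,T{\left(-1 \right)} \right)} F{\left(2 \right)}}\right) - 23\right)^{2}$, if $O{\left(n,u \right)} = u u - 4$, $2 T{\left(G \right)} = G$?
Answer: $\frac{23804641}{38025} \approx 626.03$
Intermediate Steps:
$T{\left(G \right)} = \frac{G}{2}$
$q = 3$ ($q = -2 - \left(-1 - 4\right) = -2 - -5 = -2 + 5 = 3$)
$F{\left(w \right)} = 9 + w^{2}$
$O{\left(n,u \right)} = -4 + u^{2}$ ($O{\left(n,u \right)} = u^{2} - 4 = -4 + u^{2}$)
$\left(\left(-2 + \frac{1}{O{\left(q,T{\left(-1 \right)} \right)} F{\left(2 \right)}}\right) - 23\right)^{2} = \left(\left(-2 + \frac{1}{\left(-4 + \left(\frac{1}{2} \left(-1\right)\right)^{2}\right) \left(9 + 2^{2}\right)}\right) - 23\right)^{2} = \left(\left(-2 + \frac{1}{\left(-4 + \left(- \frac{1}{2}\right)^{2}\right) \left(9 + 4\right)}\right) - 23\right)^{2} = \left(\left(-2 + \frac{1}{\left(-4 + \frac{1}{4}\right) 13}\right) - 23\right)^{2} = \left(\left(-2 + \frac{1}{\left(- \frac{15}{4}\right) 13}\right) - 23\right)^{2} = \left(\left(-2 + \frac{1}{- \frac{195}{4}}\right) - 23\right)^{2} = \left(\left(-2 - \frac{4}{195}\right) - 23\right)^{2} = \left(- \frac{394}{195} - 23\right)^{2} = \left(- \frac{4879}{195}\right)^{2} = \frac{23804641}{38025}$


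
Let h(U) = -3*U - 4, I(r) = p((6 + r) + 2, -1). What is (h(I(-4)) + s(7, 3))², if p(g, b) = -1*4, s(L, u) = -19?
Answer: 121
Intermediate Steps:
p(g, b) = -4
I(r) = -4
h(U) = -4 - 3*U
(h(I(-4)) + s(7, 3))² = ((-4 - 3*(-4)) - 19)² = ((-4 + 12) - 19)² = (8 - 19)² = (-11)² = 121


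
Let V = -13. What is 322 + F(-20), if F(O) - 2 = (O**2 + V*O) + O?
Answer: 964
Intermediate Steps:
F(O) = 2 + O**2 - 12*O (F(O) = 2 + ((O**2 - 13*O) + O) = 2 + (O**2 - 12*O) = 2 + O**2 - 12*O)
322 + F(-20) = 322 + (2 + (-20)**2 - 12*(-20)) = 322 + (2 + 400 + 240) = 322 + 642 = 964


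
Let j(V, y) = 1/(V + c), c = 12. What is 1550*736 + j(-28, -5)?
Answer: 18252799/16 ≈ 1.1408e+6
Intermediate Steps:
j(V, y) = 1/(12 + V) (j(V, y) = 1/(V + 12) = 1/(12 + V))
1550*736 + j(-28, -5) = 1550*736 + 1/(12 - 28) = 1140800 + 1/(-16) = 1140800 - 1/16 = 18252799/16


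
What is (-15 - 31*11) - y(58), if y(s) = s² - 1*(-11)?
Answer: -3731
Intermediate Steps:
y(s) = 11 + s² (y(s) = s² + 11 = 11 + s²)
(-15 - 31*11) - y(58) = (-15 - 31*11) - (11 + 58²) = (-15 - 341) - (11 + 3364) = -356 - 1*3375 = -356 - 3375 = -3731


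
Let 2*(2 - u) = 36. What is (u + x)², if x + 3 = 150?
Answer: 17161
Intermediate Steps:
u = -16 (u = 2 - ½*36 = 2 - 18 = -16)
x = 147 (x = -3 + 150 = 147)
(u + x)² = (-16 + 147)² = 131² = 17161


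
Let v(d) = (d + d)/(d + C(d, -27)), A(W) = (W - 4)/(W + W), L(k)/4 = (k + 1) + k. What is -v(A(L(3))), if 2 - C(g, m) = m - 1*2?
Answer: -3/110 ≈ -0.027273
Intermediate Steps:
L(k) = 4 + 8*k (L(k) = 4*((k + 1) + k) = 4*((1 + k) + k) = 4*(1 + 2*k) = 4 + 8*k)
C(g, m) = 4 - m (C(g, m) = 2 - (m - 1*2) = 2 - (m - 2) = 2 - (-2 + m) = 2 + (2 - m) = 4 - m)
A(W) = (-4 + W)/(2*W) (A(W) = (-4 + W)/((2*W)) = (-4 + W)*(1/(2*W)) = (-4 + W)/(2*W))
v(d) = 2*d/(31 + d) (v(d) = (d + d)/(d + (4 - 1*(-27))) = (2*d)/(d + (4 + 27)) = (2*d)/(d + 31) = (2*d)/(31 + d) = 2*d/(31 + d))
-v(A(L(3))) = -2*(-4 + (4 + 8*3))/(2*(4 + 8*3))/(31 + (-4 + (4 + 8*3))/(2*(4 + 8*3))) = -2*(-4 + (4 + 24))/(2*(4 + 24))/(31 + (-4 + (4 + 24))/(2*(4 + 24))) = -2*(½)*(-4 + 28)/28/(31 + (½)*(-4 + 28)/28) = -2*(½)*(1/28)*24/(31 + (½)*(1/28)*24) = -2*3/(7*(31 + 3/7)) = -2*3/(7*220/7) = -2*3*7/(7*220) = -1*3/110 = -3/110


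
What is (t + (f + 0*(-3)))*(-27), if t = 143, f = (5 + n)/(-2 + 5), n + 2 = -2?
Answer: -3870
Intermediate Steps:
n = -4 (n = -2 - 2 = -4)
f = ⅓ (f = (5 - 4)/(-2 + 5) = 1/3 = 1*(⅓) = ⅓ ≈ 0.33333)
(t + (f + 0*(-3)))*(-27) = (143 + (⅓ + 0*(-3)))*(-27) = (143 + (⅓ + 0))*(-27) = (143 + ⅓)*(-27) = (430/3)*(-27) = -3870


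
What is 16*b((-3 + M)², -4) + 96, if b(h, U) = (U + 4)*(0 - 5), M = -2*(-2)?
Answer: 96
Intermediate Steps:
M = 4
b(h, U) = -20 - 5*U (b(h, U) = (4 + U)*(-5) = -20 - 5*U)
16*b((-3 + M)², -4) + 96 = 16*(-20 - 5*(-4)) + 96 = 16*(-20 + 20) + 96 = 16*0 + 96 = 0 + 96 = 96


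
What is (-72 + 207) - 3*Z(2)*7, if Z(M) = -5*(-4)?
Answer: -285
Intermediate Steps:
Z(M) = 20
(-72 + 207) - 3*Z(2)*7 = (-72 + 207) - 3*20*7 = 135 - 60*7 = 135 - 420 = -285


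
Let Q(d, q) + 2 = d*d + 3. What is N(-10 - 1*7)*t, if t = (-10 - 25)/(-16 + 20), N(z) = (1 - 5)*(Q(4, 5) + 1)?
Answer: 630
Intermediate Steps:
Q(d, q) = 1 + d² (Q(d, q) = -2 + (d*d + 3) = -2 + (d² + 3) = -2 + (3 + d²) = 1 + d²)
N(z) = -72 (N(z) = (1 - 5)*((1 + 4²) + 1) = -4*((1 + 16) + 1) = -4*(17 + 1) = -4*18 = -72)
t = -35/4 ≈ -8.7500
N(-10 - 1*7)*t = -72*(-35/4) = 630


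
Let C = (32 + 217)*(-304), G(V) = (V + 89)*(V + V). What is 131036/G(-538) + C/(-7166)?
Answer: 4688694785/432758323 ≈ 10.834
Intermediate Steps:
G(V) = 2*V*(89 + V) (G(V) = (89 + V)*(2*V) = 2*V*(89 + V))
C = -75696 (C = 249*(-304) = -75696)
131036/G(-538) + C/(-7166) = 131036/((2*(-538)*(89 - 538))) - 75696/(-7166) = 131036/((2*(-538)*(-449))) - 75696*(-1/7166) = 131036/483124 + 37848/3583 = 131036*(1/483124) + 37848/3583 = 32759/120781 + 37848/3583 = 4688694785/432758323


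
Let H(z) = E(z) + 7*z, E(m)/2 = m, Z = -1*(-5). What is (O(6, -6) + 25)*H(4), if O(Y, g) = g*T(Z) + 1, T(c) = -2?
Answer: 1368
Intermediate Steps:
Z = 5
E(m) = 2*m
O(Y, g) = 1 - 2*g (O(Y, g) = g*(-2) + 1 = -2*g + 1 = 1 - 2*g)
H(z) = 9*z (H(z) = 2*z + 7*z = 9*z)
(O(6, -6) + 25)*H(4) = ((1 - 2*(-6)) + 25)*(9*4) = ((1 + 12) + 25)*36 = (13 + 25)*36 = 38*36 = 1368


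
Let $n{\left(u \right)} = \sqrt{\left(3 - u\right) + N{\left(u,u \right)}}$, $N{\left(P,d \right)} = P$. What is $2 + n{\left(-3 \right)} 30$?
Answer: $2 + 30 \sqrt{3} \approx 53.962$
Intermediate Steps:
$n{\left(u \right)} = \sqrt{3}$ ($n{\left(u \right)} = \sqrt{\left(3 - u\right) + u} = \sqrt{3}$)
$2 + n{\left(-3 \right)} 30 = 2 + \sqrt{3} \cdot 30 = 2 + 30 \sqrt{3}$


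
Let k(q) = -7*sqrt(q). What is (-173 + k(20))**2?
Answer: 30909 + 4844*sqrt(5) ≈ 41741.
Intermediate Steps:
(-173 + k(20))**2 = (-173 - 14*sqrt(5))**2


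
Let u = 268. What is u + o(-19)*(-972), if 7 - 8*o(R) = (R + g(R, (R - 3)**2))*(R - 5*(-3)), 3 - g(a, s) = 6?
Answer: 20219/2 ≈ 10110.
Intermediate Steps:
g(a, s) = -3 (g(a, s) = 3 - 1*6 = 3 - 6 = -3)
o(R) = 7/8 - (-3 + R)*(15 + R)/8 (o(R) = 7/8 - (R - 3)*(R - 5*(-3))/8 = 7/8 - (-3 + R)*(R + 15)/8 = 7/8 - (-3 + R)*(15 + R)/8)
u + o(-19)*(-972) = 268 + (13/2 - 3/2*(-19) - 1/8*(-19)**2)*(-972) = 268 + (13/2 + 57/2 - 1/8*361)*(-972) = 268 + (13/2 + 57/2 - 361/8)*(-972) = 268 - 81/8*(-972) = 268 + 19683/2 = 20219/2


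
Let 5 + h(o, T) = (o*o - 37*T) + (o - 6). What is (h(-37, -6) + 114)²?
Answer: 2745649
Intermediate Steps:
h(o, T) = -11 + o + o² - 37*T (h(o, T) = -5 + ((o*o - 37*T) + (o - 6)) = -5 + ((o² - 37*T) + (-6 + o)) = -5 + (-6 + o + o² - 37*T) = -11 + o + o² - 37*T)
(h(-37, -6) + 114)² = ((-11 - 37 + (-37)² - 37*(-6)) + 114)² = ((-11 - 37 + 1369 + 222) + 114)² = (1543 + 114)² = 1657² = 2745649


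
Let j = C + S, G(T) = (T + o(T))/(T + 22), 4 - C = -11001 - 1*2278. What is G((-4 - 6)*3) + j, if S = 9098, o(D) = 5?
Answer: 179073/8 ≈ 22384.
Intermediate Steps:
C = 13283 (C = 4 - (-11001 - 1*2278) = 4 - (-11001 - 2278) = 4 - 1*(-13279) = 4 + 13279 = 13283)
G(T) = (5 + T)/(22 + T) (G(T) = (T + 5)/(T + 22) = (5 + T)/(22 + T))
j = 22381 (j = 13283 + 9098 = 22381)
G((-4 - 6)*3) + j = (5 + (-4 - 6)*3)/(22 + (-4 - 6)*3) + 22381 = (5 - 10*3)/(22 - 10*3) + 22381 = (5 - 30)/(22 - 30) + 22381 = -25/(-8) + 22381 = -⅛*(-25) + 22381 = 25/8 + 22381 = 179073/8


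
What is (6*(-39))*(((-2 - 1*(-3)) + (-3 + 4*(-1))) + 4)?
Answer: 468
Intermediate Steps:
(6*(-39))*(((-2 - 1*(-3)) + (-3 + 4*(-1))) + 4) = -234*(((-2 + 3) + (-3 - 4)) + 4) = -234*((1 - 7) + 4) = -234*(-6 + 4) = -234*(-2) = 468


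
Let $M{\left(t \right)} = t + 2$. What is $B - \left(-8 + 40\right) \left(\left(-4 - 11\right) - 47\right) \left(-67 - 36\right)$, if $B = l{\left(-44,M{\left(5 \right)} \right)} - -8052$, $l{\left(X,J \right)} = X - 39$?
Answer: $-196383$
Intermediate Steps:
$M{\left(t \right)} = 2 + t$
$l{\left(X,J \right)} = -39 + X$
$B = 7969$ ($B = \left(-39 - 44\right) - -8052 = -83 + 8052 = 7969$)
$B - \left(-8 + 40\right) \left(\left(-4 - 11\right) - 47\right) \left(-67 - 36\right) = 7969 - \left(-8 + 40\right) \left(\left(-4 - 11\right) - 47\right) \left(-67 - 36\right) = 7969 - 32 \left(-15 - 47\right) \left(-103\right) = 7969 - 32 \left(-62\right) \left(-103\right) = 7969 - \left(-1984\right) \left(-103\right) = 7969 - 204352 = -196383$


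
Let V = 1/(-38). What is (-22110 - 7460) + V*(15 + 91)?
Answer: -561883/19 ≈ -29573.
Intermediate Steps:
V = -1/38 ≈ -0.026316
(-22110 - 7460) + V*(15 + 91) = (-22110 - 7460) - (15 + 91)/38 = -29570 - 1/38*106 = -29570 - 53/19 = -561883/19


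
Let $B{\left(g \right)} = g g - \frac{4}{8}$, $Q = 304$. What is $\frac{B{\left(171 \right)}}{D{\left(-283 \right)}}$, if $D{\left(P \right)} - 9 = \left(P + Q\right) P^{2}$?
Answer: $\frac{58481}{3363756} \approx 0.017386$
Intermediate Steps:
$D{\left(P \right)} = 9 + P^{2} \left(304 + P\right)$ ($D{\left(P \right)} = 9 + \left(P + 304\right) P^{2} = 9 + \left(304 + P\right) P^{2} = 9 + P^{2} \left(304 + P\right)$)
$B{\left(g \right)} = - \frac{1}{2} + g^{2}$ ($B{\left(g \right)} = g^{2} - \frac{1}{2} = - \frac{1}{2} + g^{2}$)
$\frac{B{\left(171 \right)}}{D{\left(-283 \right)}} = \frac{- \frac{1}{2} + 171^{2}}{9 + \left(-283\right)^{3} + 304 \left(-283\right)^{2}} = \frac{- \frac{1}{2} + 29241}{9 - 22665187 + 304 \cdot 80089} = \frac{58481}{2 \left(9 - 22665187 + 24347056\right)} = \frac{58481}{2 \cdot 1681878} = \frac{58481}{2} \cdot \frac{1}{1681878} = \frac{58481}{3363756}$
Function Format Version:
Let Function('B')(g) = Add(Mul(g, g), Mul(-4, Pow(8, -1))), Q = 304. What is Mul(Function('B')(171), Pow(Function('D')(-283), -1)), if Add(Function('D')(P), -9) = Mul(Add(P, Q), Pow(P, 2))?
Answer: Rational(58481, 3363756) ≈ 0.017386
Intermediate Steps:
Function('D')(P) = Add(9, Mul(Pow(P, 2), Add(304, P))) (Function('D')(P) = Add(9, Mul(Add(P, 304), Pow(P, 2))) = Add(9, Mul(Add(304, P), Pow(P, 2))) = Add(9, Mul(Pow(P, 2), Add(304, P))))
Function('B')(g) = Add(Rational(-1, 2), Pow(g, 2)) (Function('B')(g) = Add(Pow(g, 2), Mul(-4, Rational(1, 8))) = Add(Pow(g, 2), Rational(-1, 2)) = Add(Rational(-1, 2), Pow(g, 2)))
Mul(Function('B')(171), Pow(Function('D')(-283), -1)) = Mul(Add(Rational(-1, 2), Pow(171, 2)), Pow(Add(9, Pow(-283, 3), Mul(304, Pow(-283, 2))), -1)) = Mul(Add(Rational(-1, 2), 29241), Pow(Add(9, -22665187, Mul(304, 80089)), -1)) = Mul(Rational(58481, 2), Pow(Add(9, -22665187, 24347056), -1)) = Mul(Rational(58481, 2), Pow(1681878, -1)) = Mul(Rational(58481, 2), Rational(1, 1681878)) = Rational(58481, 3363756)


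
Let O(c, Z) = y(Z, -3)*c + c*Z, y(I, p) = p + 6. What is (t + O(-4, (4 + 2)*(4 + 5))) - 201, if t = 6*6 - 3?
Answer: -396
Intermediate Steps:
y(I, p) = 6 + p
O(c, Z) = 3*c + Z*c (O(c, Z) = (6 - 3)*c + c*Z = 3*c + Z*c)
t = 33 (t = 36 - 3 = 33)
(t + O(-4, (4 + 2)*(4 + 5))) - 201 = (33 - 4*(3 + (4 + 2)*(4 + 5))) - 201 = (33 - 4*(3 + 6*9)) - 201 = (33 - 4*(3 + 54)) - 201 = (33 - 4*57) - 201 = (33 - 228) - 201 = -195 - 201 = -396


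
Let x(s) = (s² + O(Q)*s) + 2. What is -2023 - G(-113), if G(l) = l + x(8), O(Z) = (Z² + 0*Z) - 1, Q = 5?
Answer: -2168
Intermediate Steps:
O(Z) = -1 + Z² (O(Z) = (Z² + 0) - 1 = Z² - 1 = -1 + Z²)
x(s) = 2 + s² + 24*s (x(s) = (s² + (-1 + 5²)*s) + 2 = (s² + (-1 + 25)*s) + 2 = (s² + 24*s) + 2 = 2 + s² + 24*s)
G(l) = 258 + l (G(l) = l + (2 + 8² + 24*8) = l + (2 + 64 + 192) = l + 258 = 258 + l)
-2023 - G(-113) = -2023 - (258 - 113) = -2023 - 1*145 = -2023 - 145 = -2168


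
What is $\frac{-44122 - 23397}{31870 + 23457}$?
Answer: $- \frac{67519}{55327} \approx -1.2204$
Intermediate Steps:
$\frac{-44122 - 23397}{31870 + 23457} = - \frac{67519}{55327}$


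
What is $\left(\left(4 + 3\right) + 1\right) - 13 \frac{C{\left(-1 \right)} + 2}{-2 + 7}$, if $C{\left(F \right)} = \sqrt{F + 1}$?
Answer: $\frac{14}{5} \approx 2.8$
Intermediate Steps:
$C{\left(F \right)} = \sqrt{1 + F}$
$\left(\left(4 + 3\right) + 1\right) - 13 \frac{C{\left(-1 \right)} + 2}{-2 + 7} = \left(\left(4 + 3\right) + 1\right) - 13 \frac{\sqrt{1 - 1} + 2}{-2 + 7} = \left(7 + 1\right) - 13 \frac{\sqrt{0} + 2}{5} = 8 - 13 \left(0 + 2\right) \frac{1}{5} = 8 - 13 \cdot 2 \cdot \frac{1}{5} = 8 - \frac{26}{5} = \frac{14}{5}$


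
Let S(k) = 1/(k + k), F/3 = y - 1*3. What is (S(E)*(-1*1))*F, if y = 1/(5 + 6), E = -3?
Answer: -16/11 ≈ -1.4545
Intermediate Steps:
y = 1/11 ≈ 0.090909
F = -96/11 (F = 3*(1/11 - 1*3) = 3*(1/11 - 3) = 3*(-32/11) = -96/11 ≈ -8.7273)
S(k) = 1/(2*k)
(S(E)*(-1*1))*F = (((½)/(-3))*(-1*1))*(-96/11) = (((½)*(-⅓))*(-1))*(-96/11) = -⅙*(-1)*(-96/11) = (⅙)*(-96/11) = -16/11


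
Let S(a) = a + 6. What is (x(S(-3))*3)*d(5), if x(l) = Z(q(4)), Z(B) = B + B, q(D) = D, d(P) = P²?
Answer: 600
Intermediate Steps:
S(a) = 6 + a
Z(B) = 2*B
x(l) = 8 (x(l) = 2*4 = 8)
(x(S(-3))*3)*d(5) = (8*3)*5² = 24*25 = 600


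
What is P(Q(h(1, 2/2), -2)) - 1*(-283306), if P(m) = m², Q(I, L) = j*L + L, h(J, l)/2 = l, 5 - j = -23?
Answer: 286670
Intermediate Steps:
j = 28 (j = 5 - 1*(-23) = 5 + 23 = 28)
h(J, l) = 2*l
Q(I, L) = 29*L (Q(I, L) = 28*L + L = 29*L)
P(Q(h(1, 2/2), -2)) - 1*(-283306) = (29*(-2))² - 1*(-283306) = (-58)² + 283306 = 3364 + 283306 = 286670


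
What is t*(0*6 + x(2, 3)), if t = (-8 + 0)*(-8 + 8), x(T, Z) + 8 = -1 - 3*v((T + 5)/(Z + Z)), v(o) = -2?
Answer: 0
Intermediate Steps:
x(T, Z) = -3 (x(T, Z) = -8 + (-1 - 3*(-2)) = -8 + (-1 - 1*(-6)) = -8 + (-1 + 6) = -8 + 5 = -3)
t = 0 (t = -8*0 = 0)
t*(0*6 + x(2, 3)) = 0*(0*6 - 3) = 0*(0 - 3) = 0*(-3) = 0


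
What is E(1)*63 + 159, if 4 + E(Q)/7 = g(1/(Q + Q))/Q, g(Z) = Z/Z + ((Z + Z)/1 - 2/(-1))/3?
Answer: -723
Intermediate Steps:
g(Z) = 5/3 + 2*Z/3 (g(Z) = 1 + ((2*Z)*1 - 2*(-1))*(⅓) = 1 + (2*Z + 2)*(⅓) = 1 + (2 + 2*Z)*(⅓) = 1 + (⅔ + 2*Z/3) = 5/3 + 2*Z/3)
E(Q) = -28 + 7*(5/3 + 1/(3*Q))/Q (E(Q) = -28 + 7*((5/3 + 2/(3*(Q + Q)))/Q) = -28 + 7*((5/3 + 2/(3*((2*Q))))/Q) = -28 + 7*((5/3 + 2*(1/(2*Q))/3)/Q) = -28 + 7*((5/3 + 1/(3*Q))/Q) = -28 + 7*(5/3 + 1/(3*Q))/Q)
E(1)*63 + 159 = (-28 + (7/3)/1² + (35/3)/1)*63 + 159 = (-28 + (7/3)*1 + (35/3)*1)*63 + 159 = (-28 + 7/3 + 35/3)*63 + 159 = -14*63 + 159 = -882 + 159 = -723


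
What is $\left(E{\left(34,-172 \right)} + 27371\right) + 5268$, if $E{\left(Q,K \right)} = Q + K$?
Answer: $32501$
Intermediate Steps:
$E{\left(Q,K \right)} = K + Q$
$\left(E{\left(34,-172 \right)} + 27371\right) + 5268 = \left(\left(-172 + 34\right) + 27371\right) + 5268 = \left(-138 + 27371\right) + 5268 = 27233 + 5268 = 32501$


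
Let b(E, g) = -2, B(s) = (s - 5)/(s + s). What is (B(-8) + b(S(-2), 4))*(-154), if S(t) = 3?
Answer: 1463/8 ≈ 182.88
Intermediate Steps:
B(s) = (-5 + s)/(2*s) (B(s) = (-5 + s)/((2*s)) = (-5 + s)*(1/(2*s)) = (-5 + s)/(2*s))
(B(-8) + b(S(-2), 4))*(-154) = ((½)*(-5 - 8)/(-8) - 2)*(-154) = ((½)*(-⅛)*(-13) - 2)*(-154) = (13/16 - 2)*(-154) = -19/16*(-154) = 1463/8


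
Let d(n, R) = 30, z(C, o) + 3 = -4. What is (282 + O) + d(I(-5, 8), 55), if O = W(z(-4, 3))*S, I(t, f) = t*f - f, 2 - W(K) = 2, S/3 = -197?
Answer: 312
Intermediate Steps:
S = -591 (S = 3*(-197) = -591)
z(C, o) = -7 (z(C, o) = -3 - 4 = -7)
W(K) = 0 (W(K) = 2 - 1*2 = 2 - 2 = 0)
I(t, f) = -f + f*t (I(t, f) = f*t - f = -f + f*t)
O = 0 (O = 0*(-591) = 0)
(282 + O) + d(I(-5, 8), 55) = (282 + 0) + 30 = 282 + 30 = 312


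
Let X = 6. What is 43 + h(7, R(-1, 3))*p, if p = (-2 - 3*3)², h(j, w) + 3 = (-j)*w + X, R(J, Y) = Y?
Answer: -2135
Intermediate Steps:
h(j, w) = 3 - j*w (h(j, w) = -3 + ((-j)*w + 6) = -3 + (-j*w + 6) = -3 + (6 - j*w) = 3 - j*w)
p = 121 (p = (-2 - 9)² = (-11)² = 121)
43 + h(7, R(-1, 3))*p = 43 + (3 - 1*7*3)*121 = 43 + (3 - 21)*121 = 43 - 18*121 = 43 - 2178 = -2135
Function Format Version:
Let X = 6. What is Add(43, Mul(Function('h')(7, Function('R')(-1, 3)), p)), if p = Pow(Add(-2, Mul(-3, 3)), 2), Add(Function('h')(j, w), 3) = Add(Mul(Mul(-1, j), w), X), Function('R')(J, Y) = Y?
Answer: -2135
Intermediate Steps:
Function('h')(j, w) = Add(3, Mul(-1, j, w)) (Function('h')(j, w) = Add(-3, Add(Mul(Mul(-1, j), w), 6)) = Add(-3, Add(Mul(-1, j, w), 6)) = Add(-3, Add(6, Mul(-1, j, w))) = Add(3, Mul(-1, j, w)))
p = 121 (p = Pow(Add(-2, -9), 2) = Pow(-11, 2) = 121)
Add(43, Mul(Function('h')(7, Function('R')(-1, 3)), p)) = Add(43, Mul(Add(3, Mul(-1, 7, 3)), 121)) = Add(43, Mul(Add(3, -21), 121)) = Add(43, Mul(-18, 121)) = Add(43, -2178) = -2135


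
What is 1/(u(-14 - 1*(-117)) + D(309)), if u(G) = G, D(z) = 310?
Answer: 1/413 ≈ 0.0024213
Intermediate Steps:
1/(u(-14 - 1*(-117)) + D(309)) = 1/((-14 - 1*(-117)) + 310) = 1/((-14 + 117) + 310) = 1/(103 + 310) = 1/413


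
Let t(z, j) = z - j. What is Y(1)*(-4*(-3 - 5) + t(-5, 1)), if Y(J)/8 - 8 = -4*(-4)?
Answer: 4992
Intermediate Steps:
Y(J) = 192 (Y(J) = 64 + 8*(-4*(-4)) = 64 + 8*16 = 64 + 128 = 192)
Y(1)*(-4*(-3 - 5) + t(-5, 1)) = 192*(-4*(-3 - 5) + (-5 - 1*1)) = 192*(-4*(-8) + (-5 - 1)) = 192*(32 - 6) = 192*26 = 4992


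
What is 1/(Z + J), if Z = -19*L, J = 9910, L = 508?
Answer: 1/258 ≈ 0.0038760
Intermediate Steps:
Z = -9652 (Z = -19*508 = -9652)
1/(Z + J) = 1/(-9652 + 9910) = 1/258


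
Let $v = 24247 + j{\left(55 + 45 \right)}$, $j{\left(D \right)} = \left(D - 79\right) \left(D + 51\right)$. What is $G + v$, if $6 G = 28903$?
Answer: $\frac{193411}{6} \approx 32235.0$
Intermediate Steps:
$G = \frac{28903}{6}$ ($G = \frac{1}{6} \cdot 28903 = \frac{28903}{6} \approx 4817.2$)
$j{\left(D \right)} = \left(-79 + D\right) \left(51 + D\right)$
$v = 27418$ ($v = 24247 - \left(4029 - \left(55 + 45\right)^{2} + 28 \left(55 + 45\right)\right) = 24247 - \left(6829 - 10000\right) = 24247 - -3171 = 24247 + 3171 = 27418$)
$G + v = \frac{28903}{6} + 27418 = \frac{193411}{6}$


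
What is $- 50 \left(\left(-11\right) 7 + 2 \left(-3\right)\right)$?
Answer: $4150$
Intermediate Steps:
$- 50 \left(\left(-11\right) 7 + 2 \left(-3\right)\right) = - 50 \left(-77 - 6\right) = \left(-50\right) \left(-83\right) = 4150$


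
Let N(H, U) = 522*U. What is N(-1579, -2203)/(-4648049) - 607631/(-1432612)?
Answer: 4471753753111/6658850773988 ≈ 0.67155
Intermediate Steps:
N(-1579, -2203)/(-4648049) - 607631/(-1432612) = (522*(-2203))/(-4648049) - 607631/(-1432612) = -1149966*(-1/4648049) - 607631*(-1/1432612) = 1149966/4648049 + 607631/1432612 = 4471753753111/6658850773988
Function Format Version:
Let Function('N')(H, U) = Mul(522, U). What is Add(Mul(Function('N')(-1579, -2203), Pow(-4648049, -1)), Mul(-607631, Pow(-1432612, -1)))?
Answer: Rational(4471753753111, 6658850773988) ≈ 0.67155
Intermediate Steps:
Add(Mul(Function('N')(-1579, -2203), Pow(-4648049, -1)), Mul(-607631, Pow(-1432612, -1))) = Add(Mul(Mul(522, -2203), Pow(-4648049, -1)), Mul(-607631, Pow(-1432612, -1))) = Add(Mul(-1149966, Rational(-1, 4648049)), Mul(-607631, Rational(-1, 1432612))) = Add(Rational(1149966, 4648049), Rational(607631, 1432612)) = Rational(4471753753111, 6658850773988)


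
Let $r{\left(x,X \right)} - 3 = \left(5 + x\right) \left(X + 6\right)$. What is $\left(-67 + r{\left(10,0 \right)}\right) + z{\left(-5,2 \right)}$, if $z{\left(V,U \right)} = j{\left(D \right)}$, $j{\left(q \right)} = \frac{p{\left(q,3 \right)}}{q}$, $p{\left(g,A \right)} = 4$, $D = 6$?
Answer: $\frac{80}{3} \approx 26.667$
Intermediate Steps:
$j{\left(q \right)} = \frac{4}{q}$
$z{\left(V,U \right)} = \frac{2}{3}$ ($z{\left(V,U \right)} = \frac{4}{6} = 4 \cdot \frac{1}{6} = \frac{2}{3}$)
$r{\left(x,X \right)} = 3 + \left(5 + x\right) \left(6 + X\right)$ ($r{\left(x,X \right)} = 3 + \left(5 + x\right) \left(X + 6\right) = 3 + \left(5 + x\right) \left(6 + X\right)$)
$\left(-67 + r{\left(10,0 \right)}\right) + z{\left(-5,2 \right)} = \left(-67 + \left(33 + 5 \cdot 0 + 6 \cdot 10 + 0 \cdot 10\right)\right) + \frac{2}{3} = \left(-67 + \left(33 + 0 + 60 + 0\right)\right) + \frac{2}{3} = \left(-67 + 93\right) + \frac{2}{3} = 26 + \frac{2}{3} = \frac{80}{3}$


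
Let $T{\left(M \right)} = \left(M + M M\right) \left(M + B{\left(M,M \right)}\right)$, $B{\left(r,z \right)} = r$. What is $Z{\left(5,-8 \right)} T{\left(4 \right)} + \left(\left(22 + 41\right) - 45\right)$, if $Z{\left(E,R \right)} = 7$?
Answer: $1138$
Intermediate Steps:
$T{\left(M \right)} = 2 M \left(M + M^{2}\right)$ ($T{\left(M \right)} = \left(M + M M\right) \left(M + M\right) = \left(M + M^{2}\right) 2 M = 2 M \left(M + M^{2}\right)$)
$Z{\left(5,-8 \right)} T{\left(4 \right)} + \left(\left(22 + 41\right) - 45\right) = 7 \cdot 2 \cdot 4^{2} \left(1 + 4\right) + \left(\left(22 + 41\right) - 45\right) = 7 \cdot 2 \cdot 16 \cdot 5 + \left(63 - 45\right) = 7 \cdot 160 + 18 = 1120 + 18 = 1138$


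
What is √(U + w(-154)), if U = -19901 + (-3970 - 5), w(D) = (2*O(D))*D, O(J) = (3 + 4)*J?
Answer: 2*√77037 ≈ 555.11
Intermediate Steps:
O(J) = 7*J
w(D) = 14*D² (w(D) = (2*(7*D))*D = (14*D)*D = 14*D²)
U = -23876 (U = -19901 - 3975 = -23876)
√(U + w(-154)) = √(-23876 + 14*(-154)²) = √(-23876 + 14*23716) = √(-23876 + 332024) = √308148 = 2*√77037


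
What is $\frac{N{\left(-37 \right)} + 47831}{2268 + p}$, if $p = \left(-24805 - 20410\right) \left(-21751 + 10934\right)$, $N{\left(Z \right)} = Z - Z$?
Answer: $\frac{47831}{489092923} \approx 9.7795 \cdot 10^{-5}$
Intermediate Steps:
$N{\left(Z \right)} = 0$
$p = 489090655$ ($p = \left(-45215\right) \left(-10817\right) = 489090655$)
$\frac{N{\left(-37 \right)} + 47831}{2268 + p} = \frac{0 + 47831}{2268 + 489090655} = \frac{47831}{489092923}$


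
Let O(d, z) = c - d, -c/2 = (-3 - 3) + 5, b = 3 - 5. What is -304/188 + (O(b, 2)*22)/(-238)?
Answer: -11112/5593 ≈ -1.9868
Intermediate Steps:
b = -2
c = 2 (c = -2*((-3 - 3) + 5) = -2*(-6 + 5) = -2*(-1) = 2)
O(d, z) = 2 - d
-304/188 + (O(b, 2)*22)/(-238) = -304/188 + ((2 - 1*(-2))*22)/(-238) = -304*1/188 + ((2 + 2)*22)*(-1/238) = -76/47 + (4*22)*(-1/238) = -76/47 + 88*(-1/238) = -76/47 - 44/119 = -11112/5593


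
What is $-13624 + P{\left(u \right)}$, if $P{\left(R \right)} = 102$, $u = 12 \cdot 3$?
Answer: $-13522$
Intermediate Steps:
$u = 36$
$-13624 + P{\left(u \right)} = -13624 + 102 = -13522$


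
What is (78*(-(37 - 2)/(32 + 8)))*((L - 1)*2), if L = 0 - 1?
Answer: 273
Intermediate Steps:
L = -1
(78*(-(37 - 2)/(32 + 8)))*((L - 1)*2) = (78*(-(37 - 2)/(32 + 8)))*((-1 - 1)*2) = (78*(-35/40))*(-2*2) = (78*(-35/40))*(-4) = (78*(-1*7/8))*(-4) = (78*(-7/8))*(-4) = -273/4*(-4) = 273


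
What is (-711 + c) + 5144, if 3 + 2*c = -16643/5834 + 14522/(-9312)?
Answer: 120313370135/27163104 ≈ 4429.3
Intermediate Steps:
c = -100669897/27163104 (c = -3/2 + (-16643/5834 + 14522/(-9312))/2 = -3/2 + (-16643*1/5834 + 14522*(-1/9312))/2 = -3/2 + (-16643/5834 - 7261/4656)/2 = -3/2 + (½)*(-59925241/13581552) = -3/2 - 59925241/27163104 = -100669897/27163104 ≈ -3.7061)
(-711 + c) + 5144 = (-711 - 100669897/27163104) + 5144 = -19413636841/27163104 + 5144 = 120313370135/27163104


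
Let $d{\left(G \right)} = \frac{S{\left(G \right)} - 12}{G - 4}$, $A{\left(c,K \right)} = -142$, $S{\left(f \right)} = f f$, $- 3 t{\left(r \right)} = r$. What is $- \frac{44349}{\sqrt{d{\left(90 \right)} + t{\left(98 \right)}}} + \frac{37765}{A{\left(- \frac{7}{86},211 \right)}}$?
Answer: $- \frac{37765}{142} - \frac{44349 \sqrt{1021422}}{7918} \approx -5926.7$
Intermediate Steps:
$t{\left(r \right)} = - \frac{r}{3}$
$S{\left(f \right)} = f^{2}$
$d{\left(G \right)} = \frac{-12 + G^{2}}{-4 + G}$ ($d{\left(G \right)} = \frac{G^{2} - 12}{G - 4} = \frac{-12 + G^{2}}{-4 + G}$)
$- \frac{44349}{\sqrt{d{\left(90 \right)} + t{\left(98 \right)}}} + \frac{37765}{A{\left(- \frac{7}{86},211 \right)}} = - \frac{44349}{\sqrt{\frac{-12 + 90^{2}}{-4 + 90} - \frac{98}{3}}} + \frac{37765}{-142} = - \frac{44349}{\sqrt{\frac{-12 + 8100}{86} - \frac{98}{3}}} + 37765 \left(- \frac{1}{142}\right) = - \frac{44349}{\sqrt{\frac{1}{86} \cdot 8088 - \frac{98}{3}}} - \frac{37765}{142} = - \frac{44349}{\sqrt{\frac{4044}{43} - \frac{98}{3}}} - \frac{37765}{142} = - \frac{44349}{\sqrt{\frac{7918}{129}}} - \frac{37765}{142} = - \frac{44349}{\frac{1}{129} \sqrt{1021422}} - \frac{37765}{142} = - 44349 \frac{\sqrt{1021422}}{7918} - \frac{37765}{142} = - \frac{44349 \sqrt{1021422}}{7918} - \frac{37765}{142} = - \frac{37765}{142} - \frac{44349 \sqrt{1021422}}{7918}$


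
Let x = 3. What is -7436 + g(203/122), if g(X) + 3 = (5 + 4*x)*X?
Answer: -904107/122 ≈ -7410.7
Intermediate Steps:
g(X) = -3 + 17*X (g(X) = -3 + (5 + 4*3)*X = -3 + (5 + 12)*X = -3 + 17*X)
-7436 + g(203/122) = -7436 + (-3 + 17*(203/122)) = -7436 + (-3 + 3451/122) = -7436 + 3085/122 = -904107/122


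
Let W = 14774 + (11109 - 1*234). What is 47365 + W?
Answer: 73014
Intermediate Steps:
W = 25649 (W = 14774 + (11109 - 234) = 14774 + 10875 = 25649)
47365 + W = 47365 + 25649 = 73014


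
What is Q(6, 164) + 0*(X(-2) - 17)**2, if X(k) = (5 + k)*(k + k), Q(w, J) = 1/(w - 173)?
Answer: -1/167 ≈ -0.0059880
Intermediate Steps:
Q(w, J) = 1/(-173 + w)
X(k) = 2*k*(5 + k) (X(k) = (5 + k)*(2*k) = 2*k*(5 + k))
Q(6, 164) + 0*(X(-2) - 17)**2 = 1/(-173 + 6) + 0*(2*(-2)*(5 - 2) - 17)**2 = 1/(-167) + 0*(2*(-2)*3 - 17)**2 = -1/167 + 0*(-12 - 17)**2 = -1/167 + 0*(-29)**2 = -1/167 + 0*841 = -1/167 + 0 = -1/167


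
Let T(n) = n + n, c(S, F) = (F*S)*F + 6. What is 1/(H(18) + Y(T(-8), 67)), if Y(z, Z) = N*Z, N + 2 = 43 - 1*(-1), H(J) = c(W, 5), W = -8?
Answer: 1/2620 ≈ 0.00038168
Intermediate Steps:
c(S, F) = 6 + S*F² (c(S, F) = S*F² + 6 = 6 + S*F²)
H(J) = -194 (H(J) = 6 - 8*5² = 6 - 8*25 = 6 - 200 = -194)
T(n) = 2*n
N = 42 (N = -2 + (43 - 1*(-1)) = -2 + (43 + 1) = -2 + 44 = 42)
Y(z, Z) = 42*Z
1/(H(18) + Y(T(-8), 67)) = 1/(-194 + 42*67) = 1/(-194 + 2814) = 1/2620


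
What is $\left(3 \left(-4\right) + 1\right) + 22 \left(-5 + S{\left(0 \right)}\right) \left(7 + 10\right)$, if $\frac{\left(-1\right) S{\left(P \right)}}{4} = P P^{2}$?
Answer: $-1881$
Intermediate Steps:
$S{\left(P \right)} = - 4 P^{3}$ ($S{\left(P \right)} = - 4 P P^{2} = - 4 P^{3}$)
$\left(3 \left(-4\right) + 1\right) + 22 \left(-5 + S{\left(0 \right)}\right) \left(7 + 10\right) = \left(3 \left(-4\right) + 1\right) + 22 \left(-5 - 4 \cdot 0^{3}\right) \left(7 + 10\right) = \left(-12 + 1\right) + 22 \left(-5 - 0\right) 17 = -11 + 22 \left(-5 + 0\right) 17 = -11 + 22 \left(\left(-5\right) 17\right) = -11 + 22 \left(-85\right) = -11 - 1870 = -1881$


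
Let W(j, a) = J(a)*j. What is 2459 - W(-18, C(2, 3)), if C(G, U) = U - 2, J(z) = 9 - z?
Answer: 2603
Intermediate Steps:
C(G, U) = -2 + U
W(j, a) = j*(9 - a) (W(j, a) = (9 - a)*j = j*(9 - a))
2459 - W(-18, C(2, 3)) = 2459 - (-18)*(9 - (-2 + 3)) = 2459 - (-18)*(9 - 1*1) = 2459 - (-18)*(9 - 1) = 2459 - (-18)*8 = 2459 - 1*(-144) = 2459 + 144 = 2603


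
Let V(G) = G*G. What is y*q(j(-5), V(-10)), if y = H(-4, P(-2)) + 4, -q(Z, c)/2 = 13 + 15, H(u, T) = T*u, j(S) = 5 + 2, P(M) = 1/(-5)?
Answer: -1344/5 ≈ -268.80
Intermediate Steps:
P(M) = -⅕
j(S) = 7
V(G) = G²
q(Z, c) = -56 (q(Z, c) = -2*(13 + 15) = -2*28 = -56)
y = 24/5 (y = -⅕*(-4) + 4 = ⅘ + 4 = 24/5 ≈ 4.8000)
y*q(j(-5), V(-10)) = (24/5)*(-56) = -1344/5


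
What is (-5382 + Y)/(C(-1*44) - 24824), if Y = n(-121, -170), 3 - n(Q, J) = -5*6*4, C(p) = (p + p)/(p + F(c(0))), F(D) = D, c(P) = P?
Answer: 1753/8274 ≈ 0.21187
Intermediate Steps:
C(p) = 2 (C(p) = (p + p)/(p + 0) = (2*p)/p = 2)
n(Q, J) = 123 (n(Q, J) = 3 - (-5*6)*4 = 3 - (-30)*4 = 3 - 1*(-120) = 3 + 120 = 123)
Y = 123
(-5382 + Y)/(C(-1*44) - 24824) = (-5382 + 123)/(2 - 24824) = -5259/(-24822) = -5259*(-1/24822) = 1753/8274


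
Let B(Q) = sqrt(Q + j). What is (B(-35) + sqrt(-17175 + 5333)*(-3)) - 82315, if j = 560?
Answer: -82315 + 5*sqrt(21) - 3*I*sqrt(11842) ≈ -82292.0 - 326.46*I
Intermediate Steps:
B(Q) = sqrt(560 + Q) (B(Q) = sqrt(Q + 560) = sqrt(560 + Q))
(B(-35) + sqrt(-17175 + 5333)*(-3)) - 82315 = (sqrt(560 - 35) + sqrt(-17175 + 5333)*(-3)) - 82315 = (sqrt(525) + sqrt(-11842)*(-3)) - 82315 = (5*sqrt(21) + (I*sqrt(11842))*(-3)) - 82315 = (5*sqrt(21) - 3*I*sqrt(11842)) - 82315 = -82315 + 5*sqrt(21) - 3*I*sqrt(11842)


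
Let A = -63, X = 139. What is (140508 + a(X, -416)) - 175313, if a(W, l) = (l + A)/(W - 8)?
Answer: -4559934/131 ≈ -34809.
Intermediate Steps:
a(W, l) = (-63 + l)/(-8 + W) (a(W, l) = (l - 63)/(W - 8) = (-63 + l)/(-8 + W))
(140508 + a(X, -416)) - 175313 = (140508 + (-63 - 416)/(-8 + 139)) - 175313 = (140508 - 479/131) - 175313 = 18406069/131 - 175313 = -4559934/131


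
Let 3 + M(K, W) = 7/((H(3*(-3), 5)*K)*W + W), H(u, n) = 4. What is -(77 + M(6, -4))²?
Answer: -54656449/10000 ≈ -5465.6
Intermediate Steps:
M(K, W) = -3 + 7/(W + 4*K*W) (M(K, W) = -3 + 7/((4*K)*W + W) = -3 + 7/(4*K*W + W) = -3 + 7/(W + 4*K*W))
-(77 + M(6, -4))² = -(77 + (7 - 3*(-4) - 12*6*(-4))/((-4)*(1 + 4*6)))² = -(77 - (7 + 12 + 288)/(4*(1 + 24)))² = -(77 - ¼*307/25)² = -(77 - ¼*1/25*307)² = -(77 - 307/100)² = -(7393/100)² = -1*54656449/10000 = -54656449/10000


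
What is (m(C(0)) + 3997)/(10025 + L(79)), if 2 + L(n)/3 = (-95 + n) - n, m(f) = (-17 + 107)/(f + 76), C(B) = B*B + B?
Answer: 4901/11932 ≈ 0.41074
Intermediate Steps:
C(B) = B + B² (C(B) = B² + B = B + B²)
m(f) = 90/(76 + f)
L(n) = -291 (L(n) = -6 + 3*((-95 + n) - n) = -6 + 3*(-95) = -6 - 285 = -291)
(m(C(0)) + 3997)/(10025 + L(79)) = (90/(76 + 0*(1 + 0)) + 3997)/(10025 - 291) = (90/(76 + 0*1) + 3997)/9734 = (90/(76 + 0) + 3997)*(1/9734) = (90/76 + 3997)*(1/9734) = (90*(1/76) + 3997)*(1/9734) = (45/38 + 3997)*(1/9734) = (151931/38)*(1/9734) = 4901/11932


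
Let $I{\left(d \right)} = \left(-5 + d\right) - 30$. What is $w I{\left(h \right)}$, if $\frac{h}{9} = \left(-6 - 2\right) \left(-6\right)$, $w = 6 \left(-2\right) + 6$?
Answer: $-2382$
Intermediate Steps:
$w = -6$ ($w = -12 + 6 = -6$)
$h = 432$ ($h = 9 \left(-6 - 2\right) \left(-6\right) = 9 \left(\left(-8\right) \left(-6\right)\right) = 9 \cdot 48 = 432$)
$I{\left(d \right)} = -35 + d$
$w I{\left(h \right)} = - 6 \left(-35 + 432\right) = \left(-6\right) 397 = -2382$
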